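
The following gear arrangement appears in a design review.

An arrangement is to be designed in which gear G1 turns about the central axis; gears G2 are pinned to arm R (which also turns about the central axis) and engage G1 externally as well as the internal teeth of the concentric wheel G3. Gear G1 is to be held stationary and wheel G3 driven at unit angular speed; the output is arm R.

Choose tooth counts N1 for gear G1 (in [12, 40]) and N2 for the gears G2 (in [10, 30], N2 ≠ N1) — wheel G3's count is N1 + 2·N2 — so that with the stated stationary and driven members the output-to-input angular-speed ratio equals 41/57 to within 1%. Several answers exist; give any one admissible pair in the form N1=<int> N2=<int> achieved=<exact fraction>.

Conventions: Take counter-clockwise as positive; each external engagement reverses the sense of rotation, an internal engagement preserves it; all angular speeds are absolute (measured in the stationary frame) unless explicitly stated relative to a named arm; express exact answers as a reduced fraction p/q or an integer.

planetary set to be sized for 41/57 (Willis relation)
Willis with ω_sun = 0: ω_arm/ω_ring = N3/(N1+N3); set equal to 41/57  ⇒  N3/N1 = (41/57)/(1 − 41/57) = 41/16
N3 = N1 + 2·N2  ⇒  N2/N1 = (N3/N1 − 1)/2 = (41/16 − 1)/2 = 25/32
smallest multiple with N1 ≥ 12 and N2 ≥ 10: k = 1  ⇒  N1 = 1·32 = 32, N2 = 1·25 = 25 (N1 ≤ 40, N2 ≤ 30, N2 ≠ N1 ✓), N3 = 32 + 2·25 = 82
check: N3/(N1+N3) with N1 = 32, N3 = 82 gives 41/57; |achieved − target| = 0 ≤ 41/5700 ✓

N1=32 N2=25 achieved=41/57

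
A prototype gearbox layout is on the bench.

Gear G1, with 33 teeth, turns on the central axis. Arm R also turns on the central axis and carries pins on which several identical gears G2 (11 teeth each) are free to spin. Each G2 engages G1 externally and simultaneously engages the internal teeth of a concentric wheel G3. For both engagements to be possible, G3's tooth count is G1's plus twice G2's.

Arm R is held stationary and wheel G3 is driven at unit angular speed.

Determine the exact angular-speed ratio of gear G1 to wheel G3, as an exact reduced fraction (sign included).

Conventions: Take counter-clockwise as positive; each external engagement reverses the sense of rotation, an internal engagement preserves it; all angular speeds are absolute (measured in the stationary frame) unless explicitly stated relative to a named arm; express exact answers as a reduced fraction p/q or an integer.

-5/3

topology: planetary set — G1 33T / G2 11T / G3 55T, arm = carrier (Willis)
ring teeth: 33 + 2·11 = 55
33(ω_sun−ω_arm) = −55(ω_ring−ω_arm),  ω_arm = 0, ω_ring = 1
ω_sun = 0 − (55/33)(1−0) = -5/3
ω_out/ω_in = -5/3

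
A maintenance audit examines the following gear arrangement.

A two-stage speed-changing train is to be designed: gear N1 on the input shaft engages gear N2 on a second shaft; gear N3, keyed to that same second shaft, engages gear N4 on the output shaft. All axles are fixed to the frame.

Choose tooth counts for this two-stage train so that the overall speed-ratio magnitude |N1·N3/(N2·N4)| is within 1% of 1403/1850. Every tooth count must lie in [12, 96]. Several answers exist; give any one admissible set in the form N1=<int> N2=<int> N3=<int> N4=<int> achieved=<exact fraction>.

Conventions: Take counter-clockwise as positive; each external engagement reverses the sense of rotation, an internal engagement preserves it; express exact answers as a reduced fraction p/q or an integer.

N1=23 N2=25 N3=61 N4=74 achieved=1403/1850

topology: fixed-axis compound train — 2 stages, target 1403/1850
target = 1403/1850 in lowest terms: an exact hit needs N1·N3 = k·1403 and N2·N4 = k·1850 for one integer k, every count in [12, 96]; additionally prefer no 1:1 stage (N1 ≠ N2, N3 ≠ N4)
k = 1: N1·N3 = 1403 = 23·61, N2·N4 = 1850 = 25·74
achieved = 23·61/(25·74) = 1403/1850; |achieved − target| = 0 ≤ 1403/185000 ✓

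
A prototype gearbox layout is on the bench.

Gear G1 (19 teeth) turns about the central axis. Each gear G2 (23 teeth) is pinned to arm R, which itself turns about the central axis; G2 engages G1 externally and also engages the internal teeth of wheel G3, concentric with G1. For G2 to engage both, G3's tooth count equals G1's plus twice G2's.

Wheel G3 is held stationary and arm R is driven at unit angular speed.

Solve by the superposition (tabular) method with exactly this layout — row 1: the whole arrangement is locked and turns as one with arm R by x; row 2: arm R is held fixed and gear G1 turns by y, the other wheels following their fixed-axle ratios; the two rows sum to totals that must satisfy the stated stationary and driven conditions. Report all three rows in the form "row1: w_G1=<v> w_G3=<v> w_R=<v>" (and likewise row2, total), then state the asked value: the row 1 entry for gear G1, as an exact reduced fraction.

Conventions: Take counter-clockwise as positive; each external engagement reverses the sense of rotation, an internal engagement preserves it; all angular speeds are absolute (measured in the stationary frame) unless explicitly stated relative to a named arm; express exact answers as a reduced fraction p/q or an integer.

planetary set (19T centre, 23T on arm, 65T internal) — Willis relation
superposition row 1 [locked train]: every member turns x
superposition row 2 [arm held]: sun y, ring −(19/65)·y, arm 0
boundary: total ω_ring = x − (19/65)·y = 0 and total ω_arm = x = 1  ⇒  y = 65/19, x = 1
row 2 ring = −(19/65)·65/19 = -1
totals (row 1 + row 2): sun 1 + 65/19 = 84/19, ring 1 + (-1) = 0, arm 1 + 0 = 1
asked cell (row1, sun) = 1

row1: w_G1=1 w_G3=1 w_R=1
row2: w_G1=65/19 w_G3=-1 w_R=0
total: w_G1=84/19 w_G3=0 w_R=1
asked value: 1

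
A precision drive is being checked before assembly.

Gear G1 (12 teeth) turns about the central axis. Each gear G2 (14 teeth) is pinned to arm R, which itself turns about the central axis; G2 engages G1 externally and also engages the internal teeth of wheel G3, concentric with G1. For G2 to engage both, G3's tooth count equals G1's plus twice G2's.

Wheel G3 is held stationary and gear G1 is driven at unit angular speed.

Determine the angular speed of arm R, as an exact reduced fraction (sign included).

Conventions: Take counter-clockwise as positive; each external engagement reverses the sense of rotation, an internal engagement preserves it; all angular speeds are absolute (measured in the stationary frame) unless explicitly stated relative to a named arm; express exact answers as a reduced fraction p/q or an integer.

class = planetary set [G3 = 12+2·14 = 40; Willis about the carrier]
ring teeth: 12 + 2·14 = 40
12(ω_sun−ω_arm) = −40(ω_ring−ω_arm),  ω_ring = 0, ω_sun = 1
12(1−ω_arm) = −40(0−ω_arm)  ⇒  52·ω_arm = 12  ⇒  ω_arm = 3/13
exact speed ratio = 3/13

3/13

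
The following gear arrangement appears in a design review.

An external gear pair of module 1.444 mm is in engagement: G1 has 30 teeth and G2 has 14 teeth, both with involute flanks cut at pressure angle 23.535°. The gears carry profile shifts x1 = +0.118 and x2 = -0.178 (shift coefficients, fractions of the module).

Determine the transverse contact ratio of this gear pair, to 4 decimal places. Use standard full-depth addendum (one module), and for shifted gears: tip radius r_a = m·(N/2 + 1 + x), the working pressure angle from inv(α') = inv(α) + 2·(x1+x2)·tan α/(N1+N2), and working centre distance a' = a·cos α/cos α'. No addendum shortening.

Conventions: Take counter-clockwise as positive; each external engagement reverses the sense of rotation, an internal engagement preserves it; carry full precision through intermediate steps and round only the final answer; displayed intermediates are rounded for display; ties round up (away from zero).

class = single-mesh tooth geometry [involute pair 30T × 14T, m = 1.444]
base radii: r_b1 = 19.858242, r_b2 = 9.267179
tip radii: r_a1 = 23.274392, r_a2 = 11.294968
inv(α') = inv(23.535°) + 2·(+0.118-0.178)·tan α/(30+14) = 0.02358785  ⇒  α' = 23.16992°
a' = a·cos α / cos α' = 31.7680·cos 23.535°/cos 23.16992° = 31.680723
action lengths: √(r_a1²−r_b1²) = 12.138681, √(r_a2²−r_b2²) = 6.457220
base pitch p_b = π·m·cos α = 4.159100
CR = (12.138681 + 6.457220 − 31.680723·sin 23.16992°)/4.159100 = 1.474075
contact ratio ≈ 1.4741

1.4741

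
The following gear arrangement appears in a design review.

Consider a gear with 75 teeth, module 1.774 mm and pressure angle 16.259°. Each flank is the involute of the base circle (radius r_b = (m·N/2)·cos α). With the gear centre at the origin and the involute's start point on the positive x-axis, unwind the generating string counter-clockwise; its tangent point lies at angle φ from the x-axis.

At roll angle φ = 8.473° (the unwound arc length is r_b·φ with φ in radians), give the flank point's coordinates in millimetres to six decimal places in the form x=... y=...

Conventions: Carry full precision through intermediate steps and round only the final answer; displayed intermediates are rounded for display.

x=64.558904 y=0.068696

single-mesh involute tooth geometry (75T wheel at module 1.774)
pitch radius r_p = m·N/2 = 1.774·75/2 = 66.525000
base radius r_b = r_p·cos α = 66.525000·cos 16.259° = 63.864392
roll angle φ = 8.473° = 0.14788175 rad
x = r_b·(cos φ + φ·sin φ) = 64.558904
y = r_b·(sin φ − φ·cos φ) = 0.068696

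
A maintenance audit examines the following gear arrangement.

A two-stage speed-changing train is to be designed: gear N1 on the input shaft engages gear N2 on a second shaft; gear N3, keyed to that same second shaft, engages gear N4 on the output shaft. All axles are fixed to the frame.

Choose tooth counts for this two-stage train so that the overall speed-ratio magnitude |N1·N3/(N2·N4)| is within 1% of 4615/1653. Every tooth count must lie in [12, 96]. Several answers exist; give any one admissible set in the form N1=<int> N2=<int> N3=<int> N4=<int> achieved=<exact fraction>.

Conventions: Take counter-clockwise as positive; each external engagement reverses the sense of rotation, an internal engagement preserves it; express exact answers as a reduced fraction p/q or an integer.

N1=65 N2=19 N3=71 N4=87 achieved=4615/1653

design class (target 4615/1653): fixed-axis compound train
target = 4615/1653 in lowest terms: an exact hit needs N1·N3 = k·4615 and N2·N4 = k·1653 for one integer k, every count in [12, 96]; additionally prefer no 1:1 stage (N1 ≠ N2, N3 ≠ N4)
k = 1: N1·N3 = 4615 = 65·71, N2·N4 = 1653 = 19·87
achieved = 65·71/(19·87) = 4615/1653; |achieved − target| = 0 ≤ 923/33060 ✓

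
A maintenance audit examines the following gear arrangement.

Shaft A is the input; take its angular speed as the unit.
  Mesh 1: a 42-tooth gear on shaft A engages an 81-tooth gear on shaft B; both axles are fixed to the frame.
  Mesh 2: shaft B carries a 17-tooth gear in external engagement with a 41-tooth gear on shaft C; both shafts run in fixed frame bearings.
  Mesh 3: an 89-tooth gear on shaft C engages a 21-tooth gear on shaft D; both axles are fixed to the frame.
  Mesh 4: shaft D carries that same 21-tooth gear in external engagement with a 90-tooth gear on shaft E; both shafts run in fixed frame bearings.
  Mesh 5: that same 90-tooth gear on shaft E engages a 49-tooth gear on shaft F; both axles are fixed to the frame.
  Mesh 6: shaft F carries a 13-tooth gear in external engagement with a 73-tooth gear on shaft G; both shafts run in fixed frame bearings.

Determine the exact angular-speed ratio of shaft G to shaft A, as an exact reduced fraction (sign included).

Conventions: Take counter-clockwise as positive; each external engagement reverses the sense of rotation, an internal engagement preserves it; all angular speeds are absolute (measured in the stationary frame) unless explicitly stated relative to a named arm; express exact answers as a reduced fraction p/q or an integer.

39338/565677

class = fixed-axis compound train [6 meshes; 6 ratios multiply, 6 sense flips]
mesh 1 [42T→81T]: running ratio 14/27, sense −
mesh 2 [17T→41T]: running ratio 238/1107, sense +
mesh 3 [89T→21T]: running ratio 3026/3321, sense −
mesh 4 [21T→90T]: running ratio 10591/49815, sense +
mesh 5 [90T→49T]: running ratio 3026/7749, sense −
mesh 6 [13T→73T]: running ratio 39338/565677, sense +
ω_out/ω_in = 39338/565677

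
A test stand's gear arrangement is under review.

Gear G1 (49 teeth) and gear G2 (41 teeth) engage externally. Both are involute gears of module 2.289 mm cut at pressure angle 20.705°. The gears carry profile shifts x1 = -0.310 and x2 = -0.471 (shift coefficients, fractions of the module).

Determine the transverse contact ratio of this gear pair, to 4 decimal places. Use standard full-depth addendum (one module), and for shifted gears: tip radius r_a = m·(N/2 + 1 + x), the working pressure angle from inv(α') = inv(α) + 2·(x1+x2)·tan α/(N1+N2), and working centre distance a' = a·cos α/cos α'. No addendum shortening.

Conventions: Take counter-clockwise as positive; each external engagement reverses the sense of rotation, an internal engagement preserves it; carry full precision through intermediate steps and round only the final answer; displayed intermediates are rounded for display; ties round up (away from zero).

1.9517

class = single-mesh tooth geometry [involute pair 49T × 41T, m = 2.289]
base radii: r_b1 = 52.458439, r_b2 = 43.893796
tip radii: r_a1 = 57.659910, r_a2 = 48.135381
inv(α') = inv(20.705°) + 2·(-0.310-0.471)·tan α/(49+41) = 0.01003797  ⇒  α' = 17.59843°
a' = a·cos α / cos α' = 103.0050·cos 20.705°/cos 17.59843° = 101.083023
action lengths: √(r_a1²−r_b1²) = 23.932769, √(r_a2²−r_b2²) = 19.757267
base pitch p_b = π·m·cos α = 6.726655
CR = (23.932769 + 19.757267 − 101.083023·sin 17.59843°)/6.726655 = 1.951672
contact ratio ≈ 1.9517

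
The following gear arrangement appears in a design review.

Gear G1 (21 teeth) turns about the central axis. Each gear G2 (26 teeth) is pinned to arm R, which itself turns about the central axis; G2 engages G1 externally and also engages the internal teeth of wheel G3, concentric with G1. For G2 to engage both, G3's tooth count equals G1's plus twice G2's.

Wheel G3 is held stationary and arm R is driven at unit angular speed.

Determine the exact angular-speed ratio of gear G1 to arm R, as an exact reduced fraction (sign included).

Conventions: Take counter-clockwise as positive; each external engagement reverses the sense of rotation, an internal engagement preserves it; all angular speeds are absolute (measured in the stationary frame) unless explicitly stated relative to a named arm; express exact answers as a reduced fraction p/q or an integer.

94/21

class = planetary set [G3 = 21+2·26 = 73; Willis about the carrier]
ring teeth: 21 + 2·26 = 73
21(ω_sun−ω_arm) = −73(ω_ring−ω_arm),  ω_ring = 0, ω_arm = 1
ω_sun = 1 − (73/21)(0−1) = 94/21
ω_out/ω_in = 94/21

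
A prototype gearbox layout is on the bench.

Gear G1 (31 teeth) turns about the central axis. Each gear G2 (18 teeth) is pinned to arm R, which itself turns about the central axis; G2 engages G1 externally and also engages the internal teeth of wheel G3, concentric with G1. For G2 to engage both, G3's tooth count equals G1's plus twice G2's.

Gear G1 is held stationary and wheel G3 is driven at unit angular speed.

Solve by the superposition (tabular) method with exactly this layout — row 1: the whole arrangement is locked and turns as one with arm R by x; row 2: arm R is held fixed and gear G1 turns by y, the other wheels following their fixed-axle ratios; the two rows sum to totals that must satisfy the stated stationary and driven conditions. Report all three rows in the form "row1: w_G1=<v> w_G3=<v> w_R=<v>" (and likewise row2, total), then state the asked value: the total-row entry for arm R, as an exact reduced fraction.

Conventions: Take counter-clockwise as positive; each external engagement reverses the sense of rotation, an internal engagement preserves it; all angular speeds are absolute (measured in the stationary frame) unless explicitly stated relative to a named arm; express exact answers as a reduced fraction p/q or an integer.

row1: w_G1=67/98 w_G3=67/98 w_R=67/98
row2: w_G1=-67/98 w_G3=31/98 w_R=0
total: w_G1=0 w_G3=1 w_R=67/98
asked value: 67/98

class = planetary set [G3 = 31+2·18 = 67; Willis about the carrier]
superposition row 1 [locked train]: every member turns x
row 2 — arm fixed, fixed-axis ratios: sun y, ring −(31/67)·y, arm 0
boundary: total ω_sun = x + y = 0 and total ω_ring = x − (31/67)·y = 1  ⇒  y = -67/98, x = 67/98
row 2 ring = −(31/67)·(-67/98) = 31/98
totals (row 1 + row 2): sun 67/98 + (-67/98) = 0, ring 67/98 + 31/98 = 1, arm 67/98 + 0 = 67/98
asked cell (total, arm) = 67/98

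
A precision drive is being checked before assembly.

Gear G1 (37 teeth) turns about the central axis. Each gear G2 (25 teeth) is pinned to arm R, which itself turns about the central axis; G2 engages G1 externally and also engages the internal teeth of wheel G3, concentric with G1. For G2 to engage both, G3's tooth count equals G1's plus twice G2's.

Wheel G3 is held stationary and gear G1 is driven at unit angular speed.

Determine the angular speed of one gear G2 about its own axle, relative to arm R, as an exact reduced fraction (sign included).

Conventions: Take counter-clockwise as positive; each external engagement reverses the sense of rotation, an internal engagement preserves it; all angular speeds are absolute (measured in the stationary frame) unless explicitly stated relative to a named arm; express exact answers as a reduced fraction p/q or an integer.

class = planetary set [G3 = 37+2·25 = 87; Willis about the carrier]
ring teeth: 37 + 2·25 = 87
37(ω_sun−ω_arm) = −87(ω_ring−ω_arm),  ω_ring = 0, ω_sun = 1
37(1−ω_arm) = −87(0−ω_arm)  ⇒  124·ω_arm = 37  ⇒  ω_arm = 37/124
sun–planet mesh: 37·(1−37/124) = −25·(ω_p−ω_arm)  ⇒  ω_p−ω_arm = -3219/3100
exact speed ratio = -3219/3100

-3219/3100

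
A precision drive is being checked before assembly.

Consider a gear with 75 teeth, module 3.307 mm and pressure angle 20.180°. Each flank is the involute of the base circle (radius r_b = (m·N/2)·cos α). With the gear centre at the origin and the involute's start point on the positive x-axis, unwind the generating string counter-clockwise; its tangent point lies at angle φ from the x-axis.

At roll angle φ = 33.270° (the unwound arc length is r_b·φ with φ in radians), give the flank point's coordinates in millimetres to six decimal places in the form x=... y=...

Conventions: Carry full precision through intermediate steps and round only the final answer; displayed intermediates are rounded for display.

single-mesh involute tooth geometry (75T wheel at module 3.307)
pitch radius r_p = m·N/2 = 3.307·75/2 = 124.012500
base radius r_b = r_p·cos α = 124.012500·cos 20.180° = 116.399806
roll angle φ = 33.270° = 0.58067104 rad
x = r_b·(cos φ + φ·sin φ) = 134.400129
y = r_b·(sin φ − φ·cos φ) = 7.343562

x=134.400129 y=7.343562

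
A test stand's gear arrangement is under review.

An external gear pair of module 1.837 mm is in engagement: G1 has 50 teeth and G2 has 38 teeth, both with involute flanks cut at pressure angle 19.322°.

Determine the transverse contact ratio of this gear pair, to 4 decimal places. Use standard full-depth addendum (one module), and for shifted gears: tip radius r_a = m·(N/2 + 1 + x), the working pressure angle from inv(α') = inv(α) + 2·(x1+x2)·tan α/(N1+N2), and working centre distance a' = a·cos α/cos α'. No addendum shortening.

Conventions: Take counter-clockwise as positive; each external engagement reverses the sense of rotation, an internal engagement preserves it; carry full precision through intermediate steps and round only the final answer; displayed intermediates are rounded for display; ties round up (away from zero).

single-mesh involute tooth geometry (50T engaging 38T at module 1.837)
base radii: r_b1 = 43.338227, r_b2 = 32.937053
tip radii: r_a1 = 47.762000, r_a2 = 36.740000
no profile shift: α' = α, a' = a
action lengths: √(r_a1²−r_b1²) = 20.075027, √(r_a2²−r_b2²) = 16.278150
base pitch p_b = π·m·cos α = 5.446042
CR = (20.075027 + 16.278150 − 80.828000·sin 19.32200°)/5.446042 = 1.764413
contact ratio ≈ 1.7644

1.7644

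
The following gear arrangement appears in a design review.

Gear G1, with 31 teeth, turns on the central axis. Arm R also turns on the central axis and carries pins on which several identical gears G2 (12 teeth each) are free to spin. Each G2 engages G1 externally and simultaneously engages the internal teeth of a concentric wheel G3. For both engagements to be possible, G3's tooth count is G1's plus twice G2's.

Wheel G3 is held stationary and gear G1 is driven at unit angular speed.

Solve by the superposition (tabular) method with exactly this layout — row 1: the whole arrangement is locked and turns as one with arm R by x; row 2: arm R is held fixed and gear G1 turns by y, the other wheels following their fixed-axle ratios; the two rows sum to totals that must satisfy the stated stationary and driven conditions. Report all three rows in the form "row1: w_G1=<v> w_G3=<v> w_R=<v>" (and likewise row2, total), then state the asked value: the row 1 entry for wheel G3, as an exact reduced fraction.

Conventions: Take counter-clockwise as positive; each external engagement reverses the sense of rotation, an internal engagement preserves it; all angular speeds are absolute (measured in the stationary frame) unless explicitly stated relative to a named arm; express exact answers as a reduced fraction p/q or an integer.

topology: planetary set — G1 31T / G2 12T / G3 55T, arm = carrier (Willis)
row 1: whole set turns with the arm by x
row 2 — arm fixed, fixed-axis ratios: sun y, ring −(31/55)·y, arm 0
boundary: total ω_ring = x − (31/55)·y = 0 and total ω_sun = x + y = 1  ⇒  y = 55/86, x = 31/86
row 2 ring = −(31/55)·55/86 = -31/86
totals (row 1 + row 2): sun 31/86 + 55/86 = 1, ring 31/86 + (-31/86) = 0, arm 31/86 + 0 = 31/86
asked cell (row1, ring) = 31/86

row1: w_G1=31/86 w_G3=31/86 w_R=31/86
row2: w_G1=55/86 w_G3=-31/86 w_R=0
total: w_G1=1 w_G3=0 w_R=31/86
asked value: 31/86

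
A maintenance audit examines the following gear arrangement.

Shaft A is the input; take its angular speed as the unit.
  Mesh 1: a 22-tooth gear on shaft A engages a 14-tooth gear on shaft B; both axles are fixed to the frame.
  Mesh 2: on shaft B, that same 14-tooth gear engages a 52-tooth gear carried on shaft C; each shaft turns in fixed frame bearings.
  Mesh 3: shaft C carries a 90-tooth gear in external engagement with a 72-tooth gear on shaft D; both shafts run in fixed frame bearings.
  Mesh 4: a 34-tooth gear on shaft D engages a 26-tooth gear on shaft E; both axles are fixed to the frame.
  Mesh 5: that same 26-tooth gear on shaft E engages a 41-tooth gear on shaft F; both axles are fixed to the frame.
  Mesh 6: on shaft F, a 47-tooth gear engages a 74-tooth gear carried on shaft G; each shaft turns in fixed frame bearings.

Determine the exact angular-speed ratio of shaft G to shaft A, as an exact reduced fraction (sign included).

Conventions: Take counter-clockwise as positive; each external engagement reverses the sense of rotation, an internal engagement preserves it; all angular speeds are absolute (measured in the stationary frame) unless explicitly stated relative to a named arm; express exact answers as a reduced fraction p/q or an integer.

class = fixed-axis compound train [6 meshes; 6 ratios multiply, 6 sense flips]
mesh 1 [22T→14T]: running ratio 11/7, sense −
mesh 2 [14T→52T]: running ratio 11/26, sense +
mesh 3 [90T→72T]: running ratio 55/104, sense −
mesh 4 [34T→26T]: running ratio 935/1352, sense +
mesh 5 [26T→41T]: running ratio 935/2132, sense −
mesh 6 [47T→74T]: running ratio 43945/157768, sense +
ω_out/ω_in = 43945/157768

43945/157768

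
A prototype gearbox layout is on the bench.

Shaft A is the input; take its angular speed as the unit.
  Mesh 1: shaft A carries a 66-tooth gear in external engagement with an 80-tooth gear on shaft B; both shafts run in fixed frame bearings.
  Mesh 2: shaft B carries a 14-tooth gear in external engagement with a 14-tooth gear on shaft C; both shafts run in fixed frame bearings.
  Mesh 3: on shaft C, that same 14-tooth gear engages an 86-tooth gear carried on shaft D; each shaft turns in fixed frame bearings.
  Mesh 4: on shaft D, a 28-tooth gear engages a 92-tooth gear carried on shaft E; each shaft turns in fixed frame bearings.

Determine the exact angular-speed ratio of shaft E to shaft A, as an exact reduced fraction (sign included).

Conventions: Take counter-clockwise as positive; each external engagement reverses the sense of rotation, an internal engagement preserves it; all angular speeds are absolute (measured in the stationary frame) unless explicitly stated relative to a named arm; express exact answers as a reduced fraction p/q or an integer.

class = fixed-axis compound train [4 meshes; 4 ratios multiply, 4 sense flips]
mesh 1 [66T→80T]: running ratio 33/40, sense −
mesh 2 [14T→14T]: running ratio 33/40, sense +
mesh 3 [14T→86T]: running ratio 231/1720, sense −
mesh 4 [28T→92T]: running ratio 1617/39560, sense +
ω_out/ω_in = 1617/39560

1617/39560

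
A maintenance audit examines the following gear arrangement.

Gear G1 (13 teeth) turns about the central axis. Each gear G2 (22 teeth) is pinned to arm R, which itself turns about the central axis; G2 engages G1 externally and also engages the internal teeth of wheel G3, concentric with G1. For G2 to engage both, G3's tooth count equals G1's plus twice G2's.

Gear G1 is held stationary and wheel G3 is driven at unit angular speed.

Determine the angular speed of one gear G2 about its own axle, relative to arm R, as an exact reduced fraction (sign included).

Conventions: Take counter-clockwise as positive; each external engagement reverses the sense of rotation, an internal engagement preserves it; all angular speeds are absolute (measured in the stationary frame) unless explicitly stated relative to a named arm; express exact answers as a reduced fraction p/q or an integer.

741/1540

topology: planetary set — G1 13T / G2 22T / G3 57T, arm = carrier (Willis)
ring teeth: 13 + 2·22 = 57
13(ω_sun−ω_arm) = −57(ω_ring−ω_arm),  ω_sun = 0, ω_ring = 1
13(0−ω_arm) = −57(1−ω_arm)  ⇒  70·ω_arm = 57  ⇒  ω_arm = 57/70
sun–planet mesh: 13·(0−57/70) = −22·(ω_p−ω_arm)  ⇒  ω_p−ω_arm = 741/1540
exact speed ratio = 741/1540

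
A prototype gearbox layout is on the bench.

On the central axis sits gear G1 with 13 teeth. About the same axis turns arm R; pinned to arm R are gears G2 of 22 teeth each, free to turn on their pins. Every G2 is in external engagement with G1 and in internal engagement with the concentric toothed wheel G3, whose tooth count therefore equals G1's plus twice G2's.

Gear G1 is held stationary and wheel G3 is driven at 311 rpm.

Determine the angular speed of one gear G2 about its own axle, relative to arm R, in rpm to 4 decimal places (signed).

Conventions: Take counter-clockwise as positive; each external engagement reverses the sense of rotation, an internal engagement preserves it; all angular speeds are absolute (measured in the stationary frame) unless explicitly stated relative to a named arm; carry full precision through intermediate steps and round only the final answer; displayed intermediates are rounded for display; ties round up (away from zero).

topology: planetary set — G1 13T / G2 22T / G3 57T, arm = carrier (Willis)
normalise by the input: solve with ω_ring = 1, then scale by 311 rpm
ring teeth: 13 + 2·22 = 57
13(ω_sun−ω_arm) = −57(ω_ring−ω_arm),  ω_sun = 0, ω_ring = 1
13(0−ω_arm) = −57(1−ω_arm)  ⇒  70·ω_arm = 57  ⇒  ω_arm = 57/70
sun–planet mesh: 13·(0−57/70) = −22·(ω_p−ω_arm)  ⇒  ω_p−ω_arm = 741/1540
scale: ω_p−ω_arm = 741/1540 × 311 rpm = +149.6435 rpm

+149.6435 rpm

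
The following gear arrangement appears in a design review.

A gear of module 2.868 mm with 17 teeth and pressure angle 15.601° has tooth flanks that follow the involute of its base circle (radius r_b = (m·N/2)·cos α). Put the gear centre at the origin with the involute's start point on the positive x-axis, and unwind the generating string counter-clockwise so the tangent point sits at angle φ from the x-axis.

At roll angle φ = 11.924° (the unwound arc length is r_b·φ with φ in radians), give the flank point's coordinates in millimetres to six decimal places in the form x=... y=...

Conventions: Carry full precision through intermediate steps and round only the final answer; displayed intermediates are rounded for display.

x=23.982839 y=0.070241

recognized (one wheel, involute flank): single-mesh tooth geometry, m = 2.868, N = 17
pitch radius r_p = m·N/2 = 2.868·17/2 = 24.378000
base radius r_b = r_p·cos α = 24.378000·cos 15.601° = 23.479863
roll angle φ = 11.924° = 0.20811306 rad
x = r_b·(cos φ + φ·sin φ) = 23.982839
y = r_b·(sin φ − φ·cos φ) = 0.070241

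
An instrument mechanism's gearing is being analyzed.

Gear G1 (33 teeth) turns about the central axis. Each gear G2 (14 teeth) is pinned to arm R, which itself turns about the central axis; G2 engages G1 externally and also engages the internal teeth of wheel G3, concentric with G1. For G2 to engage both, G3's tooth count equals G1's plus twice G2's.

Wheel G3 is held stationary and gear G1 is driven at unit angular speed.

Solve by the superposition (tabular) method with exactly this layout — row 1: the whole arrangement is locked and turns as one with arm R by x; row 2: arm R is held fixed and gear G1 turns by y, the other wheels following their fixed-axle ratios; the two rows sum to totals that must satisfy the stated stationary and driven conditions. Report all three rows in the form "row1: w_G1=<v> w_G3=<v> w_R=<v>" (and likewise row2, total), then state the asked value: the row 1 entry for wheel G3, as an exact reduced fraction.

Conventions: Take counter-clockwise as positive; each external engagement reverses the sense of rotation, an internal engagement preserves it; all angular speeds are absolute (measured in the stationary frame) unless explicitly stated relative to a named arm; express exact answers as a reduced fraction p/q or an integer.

row1: w_G1=33/94 w_G3=33/94 w_R=33/94
row2: w_G1=61/94 w_G3=-33/94 w_R=0
total: w_G1=1 w_G3=0 w_R=33/94
asked value: 33/94

class = planetary set [G3 = 33+2·14 = 61; Willis about the carrier]
row 1: whole set turns with the arm by x
superposition row 2 [arm held]: sun y, ring −(33/61)·y, arm 0
boundary: total ω_ring = x − (33/61)·y = 0 and total ω_sun = x + y = 1  ⇒  y = 61/94, x = 33/94
row 2 ring = −(33/61)·61/94 = -33/94
totals (row 1 + row 2): sun 33/94 + 61/94 = 1, ring 33/94 + (-33/94) = 0, arm 33/94 + 0 = 33/94
asked cell (row1, ring) = 33/94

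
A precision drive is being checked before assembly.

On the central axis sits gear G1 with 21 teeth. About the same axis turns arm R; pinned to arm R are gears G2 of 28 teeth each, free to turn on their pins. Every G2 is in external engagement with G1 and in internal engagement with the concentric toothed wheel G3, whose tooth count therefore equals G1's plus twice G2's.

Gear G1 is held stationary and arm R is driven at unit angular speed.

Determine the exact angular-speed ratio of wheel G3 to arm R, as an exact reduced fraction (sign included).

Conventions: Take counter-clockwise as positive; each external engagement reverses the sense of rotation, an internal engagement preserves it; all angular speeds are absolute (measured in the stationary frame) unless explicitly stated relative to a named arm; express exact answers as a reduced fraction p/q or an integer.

topology: planetary set — G1 21T / G2 28T / G3 77T, arm = carrier (Willis)
ring teeth: 21 + 2·28 = 77
21(ω_sun−ω_arm) = −77(ω_ring−ω_arm),  ω_sun = 0, ω_arm = 1
ω_ring = 1 − (21/77)(0−1) = 14/11
ω_out/ω_in = 14/11

14/11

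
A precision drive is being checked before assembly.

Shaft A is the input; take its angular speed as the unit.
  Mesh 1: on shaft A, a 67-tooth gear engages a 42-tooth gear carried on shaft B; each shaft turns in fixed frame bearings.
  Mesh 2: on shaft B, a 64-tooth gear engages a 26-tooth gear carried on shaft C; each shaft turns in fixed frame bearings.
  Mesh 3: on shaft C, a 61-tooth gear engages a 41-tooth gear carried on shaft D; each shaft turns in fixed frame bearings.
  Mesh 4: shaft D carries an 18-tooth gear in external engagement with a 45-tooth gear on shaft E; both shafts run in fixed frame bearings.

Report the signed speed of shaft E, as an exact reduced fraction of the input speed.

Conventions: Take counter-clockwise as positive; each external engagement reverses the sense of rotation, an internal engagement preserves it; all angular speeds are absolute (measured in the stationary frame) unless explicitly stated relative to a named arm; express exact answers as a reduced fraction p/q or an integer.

130784/55965

4-mesh fixed-axis compound train (all bearings frame-fixed)
mesh 1 [67T→42T]: |ω|/ω_in = 1×67/42 = 67/42, sense flips to −
mesh 2 [64T→26T]: |ω|/ω_in = (67/42)×64/26 = 1072/273, sense flips to +
mesh 3 [61T→41T]: |ω|/ω_in = (1072/273)×61/41 = 65392/11193, sense flips to −
mesh 4 [18T→45T]: |ω|/ω_in = (65392/11193)×18/45 = 130784/55965, sense flips to +
signed output speed (× input speed) = 130784/55965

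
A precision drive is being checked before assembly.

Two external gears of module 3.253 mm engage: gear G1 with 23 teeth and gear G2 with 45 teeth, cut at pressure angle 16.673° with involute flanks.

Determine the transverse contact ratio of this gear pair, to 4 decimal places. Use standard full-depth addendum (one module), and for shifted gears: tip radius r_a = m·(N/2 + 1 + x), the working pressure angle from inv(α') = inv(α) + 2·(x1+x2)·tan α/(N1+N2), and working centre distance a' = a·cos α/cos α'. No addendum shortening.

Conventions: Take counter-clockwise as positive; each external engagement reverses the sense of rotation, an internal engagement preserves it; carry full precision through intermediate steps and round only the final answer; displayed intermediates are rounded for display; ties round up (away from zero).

1.8325

single-mesh involute tooth geometry (23T engaging 45T at module 3.253)
base radii: r_b1 = 35.836722, r_b2 = 70.115327
tip radii: r_a1 = 40.662500, r_a2 = 76.445500
no profile shift: α' = α, a' = a
action lengths: √(r_a1²−r_b1²) = 19.213751, √(r_a2²−r_b2²) = 30.459078
base pitch p_b = π·m·cos α = 9.789946
CR = (19.213751 + 30.459078 − 110.602000·sin 16.67300°)/9.789946 = 1.832503
contact ratio ≈ 1.8325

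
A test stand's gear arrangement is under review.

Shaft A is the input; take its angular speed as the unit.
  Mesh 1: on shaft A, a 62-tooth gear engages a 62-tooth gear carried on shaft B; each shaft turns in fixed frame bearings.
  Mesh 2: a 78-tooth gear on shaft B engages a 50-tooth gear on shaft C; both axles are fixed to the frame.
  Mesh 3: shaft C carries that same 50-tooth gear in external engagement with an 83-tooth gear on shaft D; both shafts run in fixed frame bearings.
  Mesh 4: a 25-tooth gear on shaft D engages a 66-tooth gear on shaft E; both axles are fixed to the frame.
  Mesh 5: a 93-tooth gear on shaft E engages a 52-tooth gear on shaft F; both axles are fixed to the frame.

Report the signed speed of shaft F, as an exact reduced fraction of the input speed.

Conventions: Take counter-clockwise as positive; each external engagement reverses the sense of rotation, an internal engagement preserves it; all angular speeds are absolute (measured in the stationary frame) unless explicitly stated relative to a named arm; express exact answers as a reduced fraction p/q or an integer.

5-mesh fixed-axis compound train (all bearings frame-fixed)
mesh 1 [62T→62T]: |ω|/ω_in = 1×62/62 = 1, sense flips to −
mesh 2 [78T→50T]: |ω|/ω_in = 1×78/50 = 39/25, sense flips to +
mesh 3 [50T→83T]: |ω|/ω_in = (39/25)×50/83 = 78/83, sense flips to −
mesh 4 [25T→66T]: |ω|/ω_in = (78/83)×25/66 = 325/913, sense flips to +
mesh 5 [93T→52T]: |ω|/ω_in = (325/913)×93/52 = 2325/3652, sense flips to −
signed output speed (× input speed) = -2325/3652

-2325/3652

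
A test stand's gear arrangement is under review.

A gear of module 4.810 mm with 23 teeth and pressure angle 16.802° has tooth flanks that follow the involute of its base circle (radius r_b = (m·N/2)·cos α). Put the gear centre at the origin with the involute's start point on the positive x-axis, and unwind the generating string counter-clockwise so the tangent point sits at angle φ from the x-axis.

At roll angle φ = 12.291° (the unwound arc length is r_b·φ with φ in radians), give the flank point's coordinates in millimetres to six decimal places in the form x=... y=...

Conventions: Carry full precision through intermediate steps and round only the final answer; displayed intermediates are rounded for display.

topology: single-mesh involute geometry — m = 4.810, N = 23
pitch radius r_p = m·N/2 = 4.810·23/2 = 55.315000
base radius r_b = r_p·cos α = 55.315000·cos 16.802° = 52.953570
roll angle φ = 12.291° = 0.21451842 rad
x = r_b·(cos φ + φ·sin φ) = 54.158001
y = r_b·(sin φ − φ·cos φ) = 0.173447

x=54.158001 y=0.173447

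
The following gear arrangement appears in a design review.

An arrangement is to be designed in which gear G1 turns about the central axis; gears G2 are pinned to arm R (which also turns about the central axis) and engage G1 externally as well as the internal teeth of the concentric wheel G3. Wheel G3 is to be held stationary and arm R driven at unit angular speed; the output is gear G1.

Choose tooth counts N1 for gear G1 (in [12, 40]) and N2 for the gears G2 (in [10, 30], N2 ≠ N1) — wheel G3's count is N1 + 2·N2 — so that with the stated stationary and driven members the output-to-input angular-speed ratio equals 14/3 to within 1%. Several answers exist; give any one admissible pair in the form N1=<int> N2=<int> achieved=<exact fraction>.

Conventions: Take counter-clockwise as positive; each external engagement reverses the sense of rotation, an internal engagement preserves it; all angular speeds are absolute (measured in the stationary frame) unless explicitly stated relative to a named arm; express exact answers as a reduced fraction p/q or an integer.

planetary set to be sized for 14/3 (Willis relation)
Willis with ω_ring = 0: ω_sun/ω_arm = (N1+N3)/N1; set equal to 14/3  ⇒  N3/N1 = 14/3 − 1 = 11/3
N3 = N1 + 2·N2  ⇒  N2/N1 = (N3/N1 − 1)/2 = (11/3 − 1)/2 = 4/3
smallest multiple with N1 ≥ 12 and N2 ≥ 10: k = 4  ⇒  N1 = 4·3 = 12, N2 = 4·4 = 16 (N1 ≤ 40, N2 ≤ 30, N2 ≠ N1 ✓), N3 = 12 + 2·16 = 44
check: (N1+N3)/N1 with N1 = 12, N3 = 44 gives 14/3; |achieved − target| = 0 ≤ 7/150 ✓

N1=12 N2=16 achieved=14/3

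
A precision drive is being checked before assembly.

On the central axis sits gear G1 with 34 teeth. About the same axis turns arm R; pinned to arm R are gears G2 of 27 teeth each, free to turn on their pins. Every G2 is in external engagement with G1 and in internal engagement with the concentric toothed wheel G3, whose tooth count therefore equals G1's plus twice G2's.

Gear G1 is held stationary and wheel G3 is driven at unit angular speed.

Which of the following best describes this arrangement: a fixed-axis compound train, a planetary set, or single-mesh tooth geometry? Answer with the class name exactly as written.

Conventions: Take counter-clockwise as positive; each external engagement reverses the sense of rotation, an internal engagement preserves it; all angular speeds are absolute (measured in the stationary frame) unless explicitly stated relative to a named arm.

topology: planetary set — G1 34T / G2 27T / G3 88T, arm = carrier (Willis)
classification: planetary set

planetary set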